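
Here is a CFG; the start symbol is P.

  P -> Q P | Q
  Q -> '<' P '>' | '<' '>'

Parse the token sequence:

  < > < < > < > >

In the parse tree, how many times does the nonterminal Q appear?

4

[P [Q < >] [P [Q < [P [Q < >] [P [Q < >]]] >]]]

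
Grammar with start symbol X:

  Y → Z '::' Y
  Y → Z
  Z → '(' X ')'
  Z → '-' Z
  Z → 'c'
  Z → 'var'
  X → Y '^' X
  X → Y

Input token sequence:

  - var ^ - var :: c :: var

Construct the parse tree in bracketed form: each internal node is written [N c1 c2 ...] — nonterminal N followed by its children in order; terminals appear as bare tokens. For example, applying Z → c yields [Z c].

[X [Y [Z - [Z var]]] ^ [X [Y [Z - [Z var]] :: [Y [Z c] :: [Y [Z var]]]]]]

X
Y ^ X
Z ^ X
- Z ^ X
- var ^ X
- var ^ Y
- var ^ Z :: Y
- var ^ - Z :: Y
- var ^ - var :: Y
- var ^ - var :: Z :: Y
- var ^ - var :: c :: Y
- var ^ - var :: c :: Z
- var ^ - var :: c :: var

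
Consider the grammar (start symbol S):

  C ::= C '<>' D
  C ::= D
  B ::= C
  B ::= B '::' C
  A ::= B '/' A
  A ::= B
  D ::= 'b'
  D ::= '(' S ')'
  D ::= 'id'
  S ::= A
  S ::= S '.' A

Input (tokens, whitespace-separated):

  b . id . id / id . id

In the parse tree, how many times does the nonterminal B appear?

5

[S [S [S [S [A [B [C [D b]]]]] . [A [B [C [D id]]]]] . [A [B [C [D id]]] / [A [B [C [D id]]]]]] . [A [B [C [D id]]]]]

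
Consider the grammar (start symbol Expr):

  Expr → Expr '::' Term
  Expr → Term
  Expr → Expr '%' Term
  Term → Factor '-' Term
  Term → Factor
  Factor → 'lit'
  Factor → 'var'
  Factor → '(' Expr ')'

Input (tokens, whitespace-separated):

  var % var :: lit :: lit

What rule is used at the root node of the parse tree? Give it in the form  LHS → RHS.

[Expr [Expr [Expr [Expr [Term [Factor var]]] % [Term [Factor var]]] :: [Term [Factor lit]]] :: [Term [Factor lit]]]

Expr → Expr '::' Term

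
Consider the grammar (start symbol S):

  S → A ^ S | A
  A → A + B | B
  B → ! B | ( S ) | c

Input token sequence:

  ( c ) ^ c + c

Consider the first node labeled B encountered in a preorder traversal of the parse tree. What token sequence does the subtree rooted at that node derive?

( c )

[S [A [B ( [S [A [B c]]] )]] ^ [S [A [A [B c]] + [B c]]]]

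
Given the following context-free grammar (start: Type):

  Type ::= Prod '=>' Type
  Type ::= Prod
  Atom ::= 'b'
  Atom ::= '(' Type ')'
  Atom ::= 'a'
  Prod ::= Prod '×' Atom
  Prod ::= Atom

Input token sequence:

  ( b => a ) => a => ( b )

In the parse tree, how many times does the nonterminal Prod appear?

6

[Type [Prod [Atom ( [Type [Prod [Atom b]] => [Type [Prod [Atom a]]]] )]] => [Type [Prod [Atom a]] => [Type [Prod [Atom ( [Type [Prod [Atom b]]] )]]]]]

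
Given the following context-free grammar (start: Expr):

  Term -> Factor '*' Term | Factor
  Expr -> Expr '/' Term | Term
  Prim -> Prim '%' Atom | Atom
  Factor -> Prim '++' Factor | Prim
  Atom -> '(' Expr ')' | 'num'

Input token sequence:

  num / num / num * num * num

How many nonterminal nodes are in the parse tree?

[Expr [Expr [Expr [Term [Factor [Prim [Atom num]]]]] / [Term [Factor [Prim [Atom num]]]]] / [Term [Factor [Prim [Atom num]]] * [Term [Factor [Prim [Atom num]]] * [Term [Factor [Prim [Atom num]]]]]]]

23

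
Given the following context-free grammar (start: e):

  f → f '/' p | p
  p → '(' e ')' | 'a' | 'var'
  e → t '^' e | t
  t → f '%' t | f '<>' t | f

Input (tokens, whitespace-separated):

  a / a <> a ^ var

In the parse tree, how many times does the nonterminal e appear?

[e [t [f [f [p a]] / [p a]] <> [t [f [p a]]]] ^ [e [t [f [p var]]]]]

2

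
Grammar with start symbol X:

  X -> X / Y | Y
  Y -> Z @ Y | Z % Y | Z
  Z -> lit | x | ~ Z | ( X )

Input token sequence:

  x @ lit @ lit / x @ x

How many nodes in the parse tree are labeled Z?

[X [X [Y [Z x] @ [Y [Z lit] @ [Y [Z lit]]]]] / [Y [Z x] @ [Y [Z x]]]]

5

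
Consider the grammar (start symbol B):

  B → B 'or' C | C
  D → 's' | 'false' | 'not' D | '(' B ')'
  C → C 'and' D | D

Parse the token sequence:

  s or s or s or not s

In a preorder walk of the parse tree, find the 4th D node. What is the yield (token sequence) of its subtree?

not s

[B [B [B [B [C [D s]]] or [C [D s]]] or [C [D s]]] or [C [D not [D s]]]]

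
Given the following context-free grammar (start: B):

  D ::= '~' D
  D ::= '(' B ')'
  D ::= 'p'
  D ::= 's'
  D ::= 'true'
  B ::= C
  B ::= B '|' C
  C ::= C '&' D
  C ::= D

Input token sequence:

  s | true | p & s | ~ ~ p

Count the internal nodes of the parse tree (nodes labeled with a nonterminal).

[B [B [B [B [C [D s]]] | [C [D true]]] | [C [C [D p]] & [D s]]] | [C [D ~ [D ~ [D p]]]]]

16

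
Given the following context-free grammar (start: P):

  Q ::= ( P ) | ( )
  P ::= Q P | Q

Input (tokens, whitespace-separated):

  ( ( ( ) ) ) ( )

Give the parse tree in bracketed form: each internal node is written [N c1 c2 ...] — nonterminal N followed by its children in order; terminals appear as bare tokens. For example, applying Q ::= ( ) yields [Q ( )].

[P [Q ( [P [Q ( [P [Q ( )]] )]] )] [P [Q ( )]]]

P
Q P
( P ) P
( Q ) P
( ( P ) ) P
( ( Q ) ) P
( ( ( ) ) ) P
( ( ( ) ) ) Q
( ( ( ) ) ) ( )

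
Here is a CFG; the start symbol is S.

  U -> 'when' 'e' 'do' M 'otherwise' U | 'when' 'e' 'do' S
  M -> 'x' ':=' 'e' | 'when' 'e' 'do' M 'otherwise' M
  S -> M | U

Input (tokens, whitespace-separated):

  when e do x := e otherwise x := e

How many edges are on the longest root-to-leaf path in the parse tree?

[S [M when e do [M x := e] otherwise [M x := e]]]

3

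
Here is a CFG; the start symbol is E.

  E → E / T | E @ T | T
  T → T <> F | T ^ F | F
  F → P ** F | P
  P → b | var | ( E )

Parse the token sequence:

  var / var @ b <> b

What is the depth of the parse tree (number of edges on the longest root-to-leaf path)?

[E [E [E [T [F [P var]]]] / [T [F [P var]]]] @ [T [T [F [P b]]] <> [F [P b]]]]

6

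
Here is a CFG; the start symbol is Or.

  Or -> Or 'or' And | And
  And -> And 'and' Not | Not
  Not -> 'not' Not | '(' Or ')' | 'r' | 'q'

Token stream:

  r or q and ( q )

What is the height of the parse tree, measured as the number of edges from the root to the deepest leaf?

[Or [Or [And [Not r]]] or [And [And [Not q]] and [Not ( [Or [And [Not q]]] )]]]

6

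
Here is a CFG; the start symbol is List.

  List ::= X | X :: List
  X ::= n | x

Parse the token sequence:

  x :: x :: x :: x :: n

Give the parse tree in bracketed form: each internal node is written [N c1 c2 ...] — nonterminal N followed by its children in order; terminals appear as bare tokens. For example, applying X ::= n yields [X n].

[List [X x] :: [List [X x] :: [List [X x] :: [List [X x] :: [List [X n]]]]]]

List
X :: List
x :: List
x :: X :: List
x :: x :: List
x :: x :: X :: List
x :: x :: x :: List
x :: x :: x :: X :: List
x :: x :: x :: x :: List
x :: x :: x :: x :: X
x :: x :: x :: x :: n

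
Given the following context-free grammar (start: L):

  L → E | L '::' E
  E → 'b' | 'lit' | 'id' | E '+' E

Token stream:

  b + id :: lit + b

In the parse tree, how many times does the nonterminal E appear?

[L [L [E [E b] + [E id]]] :: [E [E lit] + [E b]]]

6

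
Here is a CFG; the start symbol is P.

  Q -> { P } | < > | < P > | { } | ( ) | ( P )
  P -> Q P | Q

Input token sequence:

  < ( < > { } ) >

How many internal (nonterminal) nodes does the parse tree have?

[P [Q < [P [Q ( [P [Q < >] [P [Q { }]]] )]] >]]

8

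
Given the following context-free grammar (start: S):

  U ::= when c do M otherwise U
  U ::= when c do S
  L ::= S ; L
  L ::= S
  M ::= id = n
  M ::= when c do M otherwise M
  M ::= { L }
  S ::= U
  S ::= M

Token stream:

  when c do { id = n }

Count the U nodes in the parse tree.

[S [U when c do [S [M { [L [S [M id = n]]] }]]]]

1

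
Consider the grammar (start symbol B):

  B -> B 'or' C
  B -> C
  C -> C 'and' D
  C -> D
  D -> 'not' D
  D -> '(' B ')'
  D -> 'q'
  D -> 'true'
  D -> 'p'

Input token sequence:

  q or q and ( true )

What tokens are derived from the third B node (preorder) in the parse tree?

[B [B [C [D q]]] or [C [C [D q]] and [D ( [B [C [D true]]] )]]]

true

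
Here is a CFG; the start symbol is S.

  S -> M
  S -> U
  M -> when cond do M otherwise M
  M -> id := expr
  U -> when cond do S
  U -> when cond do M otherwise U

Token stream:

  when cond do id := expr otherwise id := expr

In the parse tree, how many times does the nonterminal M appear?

[S [M when cond do [M id := expr] otherwise [M id := expr]]]

3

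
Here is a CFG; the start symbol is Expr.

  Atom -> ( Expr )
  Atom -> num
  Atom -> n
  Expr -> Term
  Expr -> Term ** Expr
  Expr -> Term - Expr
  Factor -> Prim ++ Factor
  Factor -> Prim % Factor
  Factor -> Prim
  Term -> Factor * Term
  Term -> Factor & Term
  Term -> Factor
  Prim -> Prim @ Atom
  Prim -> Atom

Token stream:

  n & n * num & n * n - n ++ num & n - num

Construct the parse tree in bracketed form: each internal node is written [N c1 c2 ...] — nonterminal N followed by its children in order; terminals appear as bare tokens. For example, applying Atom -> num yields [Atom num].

[Expr [Term [Factor [Prim [Atom n]]] & [Term [Factor [Prim [Atom n]]] * [Term [Factor [Prim [Atom num]]] & [Term [Factor [Prim [Atom n]]] * [Term [Factor [Prim [Atom n]]]]]]]] - [Expr [Term [Factor [Prim [Atom n]] ++ [Factor [Prim [Atom num]]]] & [Term [Factor [Prim [Atom n]]]]] - [Expr [Term [Factor [Prim [Atom num]]]]]]]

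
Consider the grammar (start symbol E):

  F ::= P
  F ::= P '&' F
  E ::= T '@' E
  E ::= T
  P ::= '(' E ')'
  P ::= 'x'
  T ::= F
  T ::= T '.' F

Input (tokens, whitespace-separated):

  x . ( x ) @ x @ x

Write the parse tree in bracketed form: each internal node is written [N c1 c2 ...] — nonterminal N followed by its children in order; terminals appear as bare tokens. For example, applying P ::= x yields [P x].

[E [T [T [F [P x]]] . [F [P ( [E [T [F [P x]]]] )]]] @ [E [T [F [P x]]] @ [E [T [F [P x]]]]]]

E
T @ E
T . F @ E
F . F @ E
P . F @ E
x . F @ E
x . P @ E
x . ( E ) @ E
x . ( T ) @ E
x . ( F ) @ E
x . ( P ) @ E
x . ( x ) @ E
x . ( x ) @ T @ E
x . ( x ) @ F @ E
x . ( x ) @ P @ E
x . ( x ) @ x @ E
x . ( x ) @ x @ T
x . ( x ) @ x @ F
x . ( x ) @ x @ P
x . ( x ) @ x @ x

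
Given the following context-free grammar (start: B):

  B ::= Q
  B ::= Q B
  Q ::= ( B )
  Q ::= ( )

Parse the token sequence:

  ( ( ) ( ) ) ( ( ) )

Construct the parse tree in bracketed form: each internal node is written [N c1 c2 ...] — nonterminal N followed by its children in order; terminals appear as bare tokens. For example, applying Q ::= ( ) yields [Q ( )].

[B [Q ( [B [Q ( )] [B [Q ( )]]] )] [B [Q ( [B [Q ( )]] )]]]

B
Q B
( B ) B
( Q B ) B
( ( ) B ) B
( ( ) Q ) B
( ( ) ( ) ) B
( ( ) ( ) ) Q
( ( ) ( ) ) ( B )
( ( ) ( ) ) ( Q )
( ( ) ( ) ) ( ( ) )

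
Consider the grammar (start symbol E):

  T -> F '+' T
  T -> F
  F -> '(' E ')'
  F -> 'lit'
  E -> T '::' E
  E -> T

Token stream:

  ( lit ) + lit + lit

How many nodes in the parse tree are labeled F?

4

[E [T [F ( [E [T [F lit]]] )] + [T [F lit] + [T [F lit]]]]]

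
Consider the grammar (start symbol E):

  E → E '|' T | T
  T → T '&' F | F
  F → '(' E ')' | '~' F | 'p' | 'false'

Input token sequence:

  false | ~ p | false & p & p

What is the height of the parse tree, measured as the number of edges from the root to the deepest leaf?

[E [E [E [T [F false]]] | [T [F ~ [F p]]]] | [T [T [T [F false]] & [F p]] & [F p]]]

5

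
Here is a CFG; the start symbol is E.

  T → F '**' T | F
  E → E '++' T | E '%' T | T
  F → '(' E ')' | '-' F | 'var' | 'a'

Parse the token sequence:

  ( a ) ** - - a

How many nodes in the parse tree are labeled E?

[E [T [F ( [E [T [F a]]] )] ** [T [F - [F - [F a]]]]]]

2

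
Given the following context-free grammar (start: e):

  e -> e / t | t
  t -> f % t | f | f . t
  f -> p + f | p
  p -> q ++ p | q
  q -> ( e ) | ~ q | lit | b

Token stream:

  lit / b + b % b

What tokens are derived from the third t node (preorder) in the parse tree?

b

[e [e [t [f [p [q lit]]]]] / [t [f [p [q b]] + [f [p [q b]]]] % [t [f [p [q b]]]]]]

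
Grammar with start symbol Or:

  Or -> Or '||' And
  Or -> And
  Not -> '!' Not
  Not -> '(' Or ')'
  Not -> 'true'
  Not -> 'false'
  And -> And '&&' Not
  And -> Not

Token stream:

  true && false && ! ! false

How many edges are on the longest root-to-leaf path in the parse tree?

5

[Or [And [And [And [Not true]] && [Not false]] && [Not ! [Not ! [Not false]]]]]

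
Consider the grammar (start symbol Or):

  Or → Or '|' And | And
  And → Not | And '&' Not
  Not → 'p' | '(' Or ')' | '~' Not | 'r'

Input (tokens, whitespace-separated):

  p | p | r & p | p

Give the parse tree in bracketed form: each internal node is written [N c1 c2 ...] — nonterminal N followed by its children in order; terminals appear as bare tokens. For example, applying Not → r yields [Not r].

Or
Or | And
Or | And | And
Or | And | And | And
And | And | And | And
Not | And | And | And
p | And | And | And
p | Not | And | And
p | p | And | And
p | p | And & Not | And
p | p | Not & Not | And
p | p | r & Not | And
p | p | r & p | And
p | p | r & p | Not
p | p | r & p | p

[Or [Or [Or [Or [And [Not p]]] | [And [Not p]]] | [And [And [Not r]] & [Not p]]] | [And [Not p]]]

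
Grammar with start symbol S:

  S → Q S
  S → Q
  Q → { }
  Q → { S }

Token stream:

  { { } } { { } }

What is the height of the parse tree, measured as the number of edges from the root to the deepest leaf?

5

[S [Q { [S [Q { }]] }] [S [Q { [S [Q { }]] }]]]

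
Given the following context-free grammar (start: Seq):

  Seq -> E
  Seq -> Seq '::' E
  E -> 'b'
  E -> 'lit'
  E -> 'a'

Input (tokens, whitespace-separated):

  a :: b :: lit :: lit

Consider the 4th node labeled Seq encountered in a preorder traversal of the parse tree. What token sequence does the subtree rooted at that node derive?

a

[Seq [Seq [Seq [Seq [E a]] :: [E b]] :: [E lit]] :: [E lit]]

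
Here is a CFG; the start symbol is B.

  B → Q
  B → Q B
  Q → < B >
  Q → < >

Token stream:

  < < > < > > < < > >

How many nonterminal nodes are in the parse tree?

10

[B [Q < [B [Q < >] [B [Q < >]]] >] [B [Q < [B [Q < >]] >]]]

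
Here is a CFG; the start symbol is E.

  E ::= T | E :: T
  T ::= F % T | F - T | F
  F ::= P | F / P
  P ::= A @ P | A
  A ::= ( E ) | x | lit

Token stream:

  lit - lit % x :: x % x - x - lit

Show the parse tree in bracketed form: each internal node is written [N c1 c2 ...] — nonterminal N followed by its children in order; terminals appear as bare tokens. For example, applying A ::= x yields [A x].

[E [E [T [F [P [A lit]]] - [T [F [P [A lit]]] % [T [F [P [A x]]]]]]] :: [T [F [P [A x]]] % [T [F [P [A x]]] - [T [F [P [A x]]] - [T [F [P [A lit]]]]]]]]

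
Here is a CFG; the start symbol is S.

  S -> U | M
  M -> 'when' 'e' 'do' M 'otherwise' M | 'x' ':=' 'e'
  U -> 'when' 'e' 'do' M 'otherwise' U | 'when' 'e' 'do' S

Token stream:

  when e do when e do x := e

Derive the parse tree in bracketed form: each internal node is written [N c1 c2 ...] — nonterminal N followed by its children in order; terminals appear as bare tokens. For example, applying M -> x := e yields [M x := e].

[S [U when e do [S [U when e do [S [M x := e]]]]]]

S
U
when e do S
when e do U
when e do when e do S
when e do when e do M
when e do when e do x := e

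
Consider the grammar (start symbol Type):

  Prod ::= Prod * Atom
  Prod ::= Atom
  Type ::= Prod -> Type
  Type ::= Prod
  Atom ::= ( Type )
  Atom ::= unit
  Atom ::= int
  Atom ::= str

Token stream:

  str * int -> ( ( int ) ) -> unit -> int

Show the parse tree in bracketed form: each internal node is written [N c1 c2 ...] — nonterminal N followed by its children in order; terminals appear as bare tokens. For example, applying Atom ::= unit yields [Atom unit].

Type
Prod -> Type
Prod * Atom -> Type
Atom * Atom -> Type
str * Atom -> Type
str * int -> Type
str * int -> Prod -> Type
str * int -> Atom -> Type
str * int -> ( Type ) -> Type
str * int -> ( Prod ) -> Type
str * int -> ( Atom ) -> Type
str * int -> ( ( Type ) ) -> Type
str * int -> ( ( Prod ) ) -> Type
str * int -> ( ( Atom ) ) -> Type
str * int -> ( ( int ) ) -> Type
str * int -> ( ( int ) ) -> Prod -> Type
str * int -> ( ( int ) ) -> Atom -> Type
str * int -> ( ( int ) ) -> unit -> Type
str * int -> ( ( int ) ) -> unit -> Prod
str * int -> ( ( int ) ) -> unit -> Atom
str * int -> ( ( int ) ) -> unit -> int

[Type [Prod [Prod [Atom str]] * [Atom int]] -> [Type [Prod [Atom ( [Type [Prod [Atom ( [Type [Prod [Atom int]]] )]]] )]] -> [Type [Prod [Atom unit]] -> [Type [Prod [Atom int]]]]]]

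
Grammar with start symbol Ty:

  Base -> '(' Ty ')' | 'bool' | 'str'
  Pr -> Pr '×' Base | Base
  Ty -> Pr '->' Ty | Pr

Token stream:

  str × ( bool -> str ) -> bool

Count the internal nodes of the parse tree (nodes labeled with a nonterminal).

14

[Ty [Pr [Pr [Base str]] × [Base ( [Ty [Pr [Base bool]] -> [Ty [Pr [Base str]]]] )]] -> [Ty [Pr [Base bool]]]]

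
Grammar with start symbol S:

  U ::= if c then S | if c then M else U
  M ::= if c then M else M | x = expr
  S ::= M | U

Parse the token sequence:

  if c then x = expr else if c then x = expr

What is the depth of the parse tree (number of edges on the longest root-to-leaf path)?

[S [U if c then [M x = expr] else [U if c then [S [M x = expr]]]]]

5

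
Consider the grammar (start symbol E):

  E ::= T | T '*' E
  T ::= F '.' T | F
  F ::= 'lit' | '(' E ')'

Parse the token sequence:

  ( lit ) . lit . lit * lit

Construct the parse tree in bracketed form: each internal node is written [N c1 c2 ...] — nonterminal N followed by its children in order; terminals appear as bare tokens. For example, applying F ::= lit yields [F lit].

E
T * E
F . T * E
( E ) . T * E
( T ) . T * E
( F ) . T * E
( lit ) . T * E
( lit ) . F . T * E
( lit ) . lit . T * E
( lit ) . lit . F * E
( lit ) . lit . lit * E
( lit ) . lit . lit * T
( lit ) . lit . lit * F
( lit ) . lit . lit * lit

[E [T [F ( [E [T [F lit]]] )] . [T [F lit] . [T [F lit]]]] * [E [T [F lit]]]]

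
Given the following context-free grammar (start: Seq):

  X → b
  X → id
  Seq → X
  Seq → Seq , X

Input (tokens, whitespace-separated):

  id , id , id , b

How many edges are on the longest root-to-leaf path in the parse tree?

[Seq [Seq [Seq [Seq [X id]] , [X id]] , [X id]] , [X b]]

5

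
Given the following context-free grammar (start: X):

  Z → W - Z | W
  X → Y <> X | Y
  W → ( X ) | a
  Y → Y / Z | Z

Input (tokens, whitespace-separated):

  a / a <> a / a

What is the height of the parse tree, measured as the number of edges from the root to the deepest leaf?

[X [Y [Y [Z [W a]]] / [Z [W a]]] <> [X [Y [Y [Z [W a]]] / [Z [W a]]]]]

6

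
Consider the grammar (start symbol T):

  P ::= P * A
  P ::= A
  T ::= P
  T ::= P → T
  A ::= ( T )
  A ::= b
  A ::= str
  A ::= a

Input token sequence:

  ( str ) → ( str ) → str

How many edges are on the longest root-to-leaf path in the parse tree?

[T [P [A ( [T [P [A str]]] )]] → [T [P [A ( [T [P [A str]]] )]] → [T [P [A str]]]]]

7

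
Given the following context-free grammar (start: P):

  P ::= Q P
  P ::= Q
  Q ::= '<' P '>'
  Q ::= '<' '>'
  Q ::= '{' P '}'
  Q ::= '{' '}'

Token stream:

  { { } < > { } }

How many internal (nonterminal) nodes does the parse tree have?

8

[P [Q { [P [Q { }] [P [Q < >] [P [Q { }]]]] }]]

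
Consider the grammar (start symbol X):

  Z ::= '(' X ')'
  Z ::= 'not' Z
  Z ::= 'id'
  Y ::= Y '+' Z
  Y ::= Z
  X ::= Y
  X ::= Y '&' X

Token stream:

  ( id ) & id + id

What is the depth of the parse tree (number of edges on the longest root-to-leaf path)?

6

[X [Y [Z ( [X [Y [Z id]]] )]] & [X [Y [Y [Z id]] + [Z id]]]]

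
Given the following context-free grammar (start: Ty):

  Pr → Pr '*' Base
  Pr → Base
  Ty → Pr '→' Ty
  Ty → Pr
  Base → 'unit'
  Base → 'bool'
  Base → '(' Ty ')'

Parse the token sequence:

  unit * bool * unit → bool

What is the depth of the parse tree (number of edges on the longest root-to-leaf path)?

[Ty [Pr [Pr [Pr [Base unit]] * [Base bool]] * [Base unit]] → [Ty [Pr [Base bool]]]]

5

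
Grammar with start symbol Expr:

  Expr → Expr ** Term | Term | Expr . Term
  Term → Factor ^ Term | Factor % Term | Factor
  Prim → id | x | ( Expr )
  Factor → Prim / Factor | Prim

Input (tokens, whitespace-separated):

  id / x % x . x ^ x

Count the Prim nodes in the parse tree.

5

[Expr [Expr [Term [Factor [Prim id] / [Factor [Prim x]]] % [Term [Factor [Prim x]]]]] . [Term [Factor [Prim x]] ^ [Term [Factor [Prim x]]]]]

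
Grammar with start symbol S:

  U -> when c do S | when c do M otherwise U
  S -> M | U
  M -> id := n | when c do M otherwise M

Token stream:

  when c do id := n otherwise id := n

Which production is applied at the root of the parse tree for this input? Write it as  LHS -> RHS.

S -> M

[S [M when c do [M id := n] otherwise [M id := n]]]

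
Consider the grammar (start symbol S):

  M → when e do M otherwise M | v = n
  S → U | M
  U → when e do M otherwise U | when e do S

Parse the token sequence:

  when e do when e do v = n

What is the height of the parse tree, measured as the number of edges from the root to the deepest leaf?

[S [U when e do [S [U when e do [S [M v = n]]]]]]

6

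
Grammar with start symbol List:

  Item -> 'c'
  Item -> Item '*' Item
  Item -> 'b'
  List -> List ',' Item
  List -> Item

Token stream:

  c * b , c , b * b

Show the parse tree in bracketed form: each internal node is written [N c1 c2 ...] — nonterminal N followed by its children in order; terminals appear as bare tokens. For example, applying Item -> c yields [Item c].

List
List , Item
List , Item , Item
Item , Item , Item
Item * Item , Item , Item
c * Item , Item , Item
c * b , Item , Item
c * b , c , Item
c * b , c , Item * Item
c * b , c , b * Item
c * b , c , b * b

[List [List [List [Item [Item c] * [Item b]]] , [Item c]] , [Item [Item b] * [Item b]]]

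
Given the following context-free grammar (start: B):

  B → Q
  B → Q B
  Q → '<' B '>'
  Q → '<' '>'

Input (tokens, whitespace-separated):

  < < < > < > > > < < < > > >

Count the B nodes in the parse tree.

7

[B [Q < [B [Q < [B [Q < >] [B [Q < >]]] >]] >] [B [Q < [B [Q < [B [Q < >]] >]] >]]]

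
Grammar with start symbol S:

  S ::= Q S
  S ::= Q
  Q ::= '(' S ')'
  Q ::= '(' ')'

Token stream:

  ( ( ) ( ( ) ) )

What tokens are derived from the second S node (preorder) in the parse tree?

( ) ( ( ) )

[S [Q ( [S [Q ( )] [S [Q ( [S [Q ( )]] )]]] )]]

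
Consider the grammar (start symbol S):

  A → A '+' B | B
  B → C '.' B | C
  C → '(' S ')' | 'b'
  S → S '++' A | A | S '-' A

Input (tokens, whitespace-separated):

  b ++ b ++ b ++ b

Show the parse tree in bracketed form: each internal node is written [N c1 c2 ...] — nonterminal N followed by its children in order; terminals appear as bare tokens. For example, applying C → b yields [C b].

S
S ++ A
S ++ A ++ A
S ++ A ++ A ++ A
A ++ A ++ A ++ A
B ++ A ++ A ++ A
C ++ A ++ A ++ A
b ++ A ++ A ++ A
b ++ B ++ A ++ A
b ++ C ++ A ++ A
b ++ b ++ A ++ A
b ++ b ++ B ++ A
b ++ b ++ C ++ A
b ++ b ++ b ++ A
b ++ b ++ b ++ B
b ++ b ++ b ++ C
b ++ b ++ b ++ b

[S [S [S [S [A [B [C b]]]] ++ [A [B [C b]]]] ++ [A [B [C b]]]] ++ [A [B [C b]]]]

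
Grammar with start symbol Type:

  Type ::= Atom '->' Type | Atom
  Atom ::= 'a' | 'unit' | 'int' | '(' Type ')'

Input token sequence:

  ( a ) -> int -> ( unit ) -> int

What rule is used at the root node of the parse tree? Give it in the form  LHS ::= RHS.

[Type [Atom ( [Type [Atom a]] )] -> [Type [Atom int] -> [Type [Atom ( [Type [Atom unit]] )] -> [Type [Atom int]]]]]

Type ::= Atom '->' Type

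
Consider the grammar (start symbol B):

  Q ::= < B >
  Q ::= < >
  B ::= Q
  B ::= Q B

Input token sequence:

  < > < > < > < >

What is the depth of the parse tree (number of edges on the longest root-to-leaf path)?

[B [Q < >] [B [Q < >] [B [Q < >] [B [Q < >]]]]]

5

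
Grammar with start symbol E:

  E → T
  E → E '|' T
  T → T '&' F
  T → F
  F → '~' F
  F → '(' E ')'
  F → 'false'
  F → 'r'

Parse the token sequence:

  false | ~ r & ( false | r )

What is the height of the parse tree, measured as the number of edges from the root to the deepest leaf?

[E [E [T [F false]]] | [T [T [F ~ [F r]]] & [F ( [E [E [T [F false]]] | [T [F r]]] )]]]

7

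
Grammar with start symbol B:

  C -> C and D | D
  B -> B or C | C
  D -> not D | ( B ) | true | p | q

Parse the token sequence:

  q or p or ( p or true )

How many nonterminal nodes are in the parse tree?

15

[B [B [B [C [D q]]] or [C [D p]]] or [C [D ( [B [B [C [D p]]] or [C [D true]]] )]]]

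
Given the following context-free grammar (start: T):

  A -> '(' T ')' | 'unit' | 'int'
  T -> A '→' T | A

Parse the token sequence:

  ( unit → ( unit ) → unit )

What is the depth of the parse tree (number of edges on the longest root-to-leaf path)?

[T [A ( [T [A unit] → [T [A ( [T [A unit]] )] → [T [A unit]]]] )]]

7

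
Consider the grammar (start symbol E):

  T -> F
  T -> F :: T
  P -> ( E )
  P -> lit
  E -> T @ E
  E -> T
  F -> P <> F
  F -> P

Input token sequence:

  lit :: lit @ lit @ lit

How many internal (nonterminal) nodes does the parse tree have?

[E [T [F [P lit]] :: [T [F [P lit]]]] @ [E [T [F [P lit]]] @ [E [T [F [P lit]]]]]]

15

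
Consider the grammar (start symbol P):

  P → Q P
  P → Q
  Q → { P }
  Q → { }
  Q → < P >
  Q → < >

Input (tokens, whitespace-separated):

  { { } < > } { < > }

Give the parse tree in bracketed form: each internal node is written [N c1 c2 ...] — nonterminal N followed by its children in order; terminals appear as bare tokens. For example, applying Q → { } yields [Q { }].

P
Q P
{ P } P
{ Q P } P
{ { } P } P
{ { } Q } P
{ { } < > } P
{ { } < > } Q
{ { } < > } { P }
{ { } < > } { Q }
{ { } < > } { < > }

[P [Q { [P [Q { }] [P [Q < >]]] }] [P [Q { [P [Q < >]] }]]]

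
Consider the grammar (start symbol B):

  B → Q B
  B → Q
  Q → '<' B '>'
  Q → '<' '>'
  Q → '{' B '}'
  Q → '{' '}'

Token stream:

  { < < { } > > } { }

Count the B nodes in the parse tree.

[B [Q { [B [Q < [B [Q < [B [Q { }]] >]] >]] }] [B [Q { }]]]

5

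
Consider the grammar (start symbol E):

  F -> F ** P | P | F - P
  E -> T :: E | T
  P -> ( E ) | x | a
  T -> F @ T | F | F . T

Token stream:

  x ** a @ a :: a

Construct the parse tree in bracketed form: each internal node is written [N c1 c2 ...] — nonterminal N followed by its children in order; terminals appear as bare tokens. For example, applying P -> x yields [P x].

E
T :: E
F @ T :: E
F ** P @ T :: E
P ** P @ T :: E
x ** P @ T :: E
x ** a @ T :: E
x ** a @ F :: E
x ** a @ P :: E
x ** a @ a :: E
x ** a @ a :: T
x ** a @ a :: F
x ** a @ a :: P
x ** a @ a :: a

[E [T [F [F [P x]] ** [P a]] @ [T [F [P a]]]] :: [E [T [F [P a]]]]]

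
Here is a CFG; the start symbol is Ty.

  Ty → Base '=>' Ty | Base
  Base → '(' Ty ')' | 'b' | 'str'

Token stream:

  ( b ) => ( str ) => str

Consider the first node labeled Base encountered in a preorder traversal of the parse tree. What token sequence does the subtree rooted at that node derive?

( b )

[Ty [Base ( [Ty [Base b]] )] => [Ty [Base ( [Ty [Base str]] )] => [Ty [Base str]]]]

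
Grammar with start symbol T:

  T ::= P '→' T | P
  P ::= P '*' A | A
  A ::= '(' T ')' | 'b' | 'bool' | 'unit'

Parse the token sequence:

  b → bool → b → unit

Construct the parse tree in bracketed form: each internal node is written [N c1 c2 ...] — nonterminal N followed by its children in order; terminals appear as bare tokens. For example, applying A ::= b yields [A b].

[T [P [A b]] → [T [P [A bool]] → [T [P [A b]] → [T [P [A unit]]]]]]

T
P → T
A → T
b → T
b → P → T
b → A → T
b → bool → T
b → bool → P → T
b → bool → A → T
b → bool → b → T
b → bool → b → P
b → bool → b → A
b → bool → b → unit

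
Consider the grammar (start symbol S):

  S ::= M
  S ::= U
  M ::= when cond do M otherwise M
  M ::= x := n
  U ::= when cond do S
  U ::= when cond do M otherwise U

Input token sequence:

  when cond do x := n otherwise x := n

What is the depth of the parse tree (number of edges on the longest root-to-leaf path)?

[S [M when cond do [M x := n] otherwise [M x := n]]]

3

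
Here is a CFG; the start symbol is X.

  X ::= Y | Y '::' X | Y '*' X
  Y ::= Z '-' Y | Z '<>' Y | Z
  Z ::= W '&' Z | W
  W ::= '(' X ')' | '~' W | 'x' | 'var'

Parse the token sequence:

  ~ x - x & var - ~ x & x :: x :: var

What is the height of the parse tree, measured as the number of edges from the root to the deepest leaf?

7

[X [Y [Z [W ~ [W x]]] - [Y [Z [W x] & [Z [W var]]] - [Y [Z [W ~ [W x]] & [Z [W x]]]]]] :: [X [Y [Z [W x]]] :: [X [Y [Z [W var]]]]]]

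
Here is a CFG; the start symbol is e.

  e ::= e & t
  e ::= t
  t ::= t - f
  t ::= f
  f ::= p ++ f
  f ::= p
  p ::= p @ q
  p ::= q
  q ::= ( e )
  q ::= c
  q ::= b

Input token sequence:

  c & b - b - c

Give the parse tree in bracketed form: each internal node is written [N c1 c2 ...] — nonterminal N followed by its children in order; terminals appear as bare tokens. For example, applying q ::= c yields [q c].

e
e & t
t & t
f & t
p & t
q & t
c & t
c & t - f
c & t - f - f
c & f - f - f
c & p - f - f
c & q - f - f
c & b - f - f
c & b - p - f
c & b - q - f
c & b - b - f
c & b - b - p
c & b - b - q
c & b - b - c

[e [e [t [f [p [q c]]]]] & [t [t [t [f [p [q b]]]] - [f [p [q b]]]] - [f [p [q c]]]]]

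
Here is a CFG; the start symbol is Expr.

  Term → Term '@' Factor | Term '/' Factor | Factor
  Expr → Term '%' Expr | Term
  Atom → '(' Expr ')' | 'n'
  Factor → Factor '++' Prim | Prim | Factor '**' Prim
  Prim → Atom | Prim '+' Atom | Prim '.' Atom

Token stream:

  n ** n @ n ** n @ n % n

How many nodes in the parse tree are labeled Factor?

[Expr [Term [Term [Term [Factor [Factor [Prim [Atom n]]] ** [Prim [Atom n]]]] @ [Factor [Factor [Prim [Atom n]]] ** [Prim [Atom n]]]] @ [Factor [Prim [Atom n]]]] % [Expr [Term [Factor [Prim [Atom n]]]]]]

6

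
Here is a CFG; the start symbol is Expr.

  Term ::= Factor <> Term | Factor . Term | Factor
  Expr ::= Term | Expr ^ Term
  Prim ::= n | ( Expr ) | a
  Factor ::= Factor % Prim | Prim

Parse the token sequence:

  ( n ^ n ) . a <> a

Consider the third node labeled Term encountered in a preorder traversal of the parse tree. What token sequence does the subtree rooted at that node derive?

[Expr [Term [Factor [Prim ( [Expr [Expr [Term [Factor [Prim n]]]] ^ [Term [Factor [Prim n]]]] )]] . [Term [Factor [Prim a]] <> [Term [Factor [Prim a]]]]]]

n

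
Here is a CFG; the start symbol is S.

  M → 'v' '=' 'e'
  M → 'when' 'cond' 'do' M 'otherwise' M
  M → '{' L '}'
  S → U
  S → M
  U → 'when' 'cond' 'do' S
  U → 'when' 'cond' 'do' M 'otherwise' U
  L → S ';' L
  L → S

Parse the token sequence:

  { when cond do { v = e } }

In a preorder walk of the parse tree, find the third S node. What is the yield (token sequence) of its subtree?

[S [M { [L [S [U when cond do [S [M { [L [S [M v = e]]] }]]]]] }]]

{ v = e }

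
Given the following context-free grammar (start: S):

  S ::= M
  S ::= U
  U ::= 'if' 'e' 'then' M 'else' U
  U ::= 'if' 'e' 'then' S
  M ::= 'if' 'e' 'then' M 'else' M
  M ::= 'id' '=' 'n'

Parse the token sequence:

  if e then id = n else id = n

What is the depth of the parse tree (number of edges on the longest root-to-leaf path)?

3

[S [M if e then [M id = n] else [M id = n]]]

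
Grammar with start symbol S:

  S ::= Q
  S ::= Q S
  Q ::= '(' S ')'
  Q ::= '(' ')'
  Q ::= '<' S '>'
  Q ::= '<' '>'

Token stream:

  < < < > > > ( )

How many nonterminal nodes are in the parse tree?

8

[S [Q < [S [Q < [S [Q < >]] >]] >] [S [Q ( )]]]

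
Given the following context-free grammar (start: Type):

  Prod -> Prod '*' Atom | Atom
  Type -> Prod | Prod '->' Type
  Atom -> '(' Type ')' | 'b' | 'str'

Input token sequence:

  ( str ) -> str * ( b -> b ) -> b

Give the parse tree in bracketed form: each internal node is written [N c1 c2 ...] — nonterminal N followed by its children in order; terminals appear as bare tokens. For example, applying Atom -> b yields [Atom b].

Type
Prod -> Type
Atom -> Type
( Type ) -> Type
( Prod ) -> Type
( Atom ) -> Type
( str ) -> Type
( str ) -> Prod -> Type
( str ) -> Prod * Atom -> Type
( str ) -> Atom * Atom -> Type
( str ) -> str * Atom -> Type
( str ) -> str * ( Type ) -> Type
( str ) -> str * ( Prod -> Type ) -> Type
( str ) -> str * ( Atom -> Type ) -> Type
( str ) -> str * ( b -> Type ) -> Type
( str ) -> str * ( b -> Prod ) -> Type
( str ) -> str * ( b -> Atom ) -> Type
( str ) -> str * ( b -> b ) -> Type
( str ) -> str * ( b -> b ) -> Prod
( str ) -> str * ( b -> b ) -> Atom
( str ) -> str * ( b -> b ) -> b

[Type [Prod [Atom ( [Type [Prod [Atom str]]] )]] -> [Type [Prod [Prod [Atom str]] * [Atom ( [Type [Prod [Atom b]] -> [Type [Prod [Atom b]]]] )]] -> [Type [Prod [Atom b]]]]]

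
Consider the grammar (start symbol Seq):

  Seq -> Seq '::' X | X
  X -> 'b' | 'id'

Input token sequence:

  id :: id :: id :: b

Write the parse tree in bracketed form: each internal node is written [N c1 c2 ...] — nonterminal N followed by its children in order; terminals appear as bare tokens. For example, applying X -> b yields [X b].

[Seq [Seq [Seq [Seq [X id]] :: [X id]] :: [X id]] :: [X b]]

Seq
Seq :: X
Seq :: X :: X
Seq :: X :: X :: X
X :: X :: X :: X
id :: X :: X :: X
id :: id :: X :: X
id :: id :: id :: X
id :: id :: id :: b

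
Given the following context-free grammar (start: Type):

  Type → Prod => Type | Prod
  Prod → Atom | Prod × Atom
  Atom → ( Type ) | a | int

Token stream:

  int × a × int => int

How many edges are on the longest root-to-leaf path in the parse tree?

[Type [Prod [Prod [Prod [Atom int]] × [Atom a]] × [Atom int]] => [Type [Prod [Atom int]]]]

5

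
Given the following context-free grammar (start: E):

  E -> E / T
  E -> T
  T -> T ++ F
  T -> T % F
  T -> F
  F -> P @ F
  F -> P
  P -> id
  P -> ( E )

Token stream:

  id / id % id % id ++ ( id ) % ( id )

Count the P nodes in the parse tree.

8

[E [E [T [F [P id]]]] / [T [T [T [T [T [F [P id]]] % [F [P id]]] % [F [P id]]] ++ [F [P ( [E [T [F [P id]]]] )]]] % [F [P ( [E [T [F [P id]]]] )]]]]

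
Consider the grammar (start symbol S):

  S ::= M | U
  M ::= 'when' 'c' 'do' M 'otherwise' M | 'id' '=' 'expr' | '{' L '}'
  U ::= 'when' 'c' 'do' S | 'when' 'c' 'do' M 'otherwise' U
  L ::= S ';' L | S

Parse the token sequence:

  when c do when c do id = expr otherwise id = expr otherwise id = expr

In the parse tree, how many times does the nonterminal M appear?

5

[S [M when c do [M when c do [M id = expr] otherwise [M id = expr]] otherwise [M id = expr]]]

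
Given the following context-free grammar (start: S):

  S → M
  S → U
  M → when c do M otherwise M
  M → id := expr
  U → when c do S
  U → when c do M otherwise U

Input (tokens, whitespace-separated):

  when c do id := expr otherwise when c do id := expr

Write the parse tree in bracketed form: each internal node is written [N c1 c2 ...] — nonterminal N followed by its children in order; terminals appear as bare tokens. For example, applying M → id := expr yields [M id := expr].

[S [U when c do [M id := expr] otherwise [U when c do [S [M id := expr]]]]]

S
U
when c do M otherwise U
when c do id := expr otherwise U
when c do id := expr otherwise when c do S
when c do id := expr otherwise when c do M
when c do id := expr otherwise when c do id := expr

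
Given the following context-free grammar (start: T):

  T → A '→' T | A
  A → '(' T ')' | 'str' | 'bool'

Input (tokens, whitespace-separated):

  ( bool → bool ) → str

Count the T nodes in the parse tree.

[T [A ( [T [A bool] → [T [A bool]]] )] → [T [A str]]]

4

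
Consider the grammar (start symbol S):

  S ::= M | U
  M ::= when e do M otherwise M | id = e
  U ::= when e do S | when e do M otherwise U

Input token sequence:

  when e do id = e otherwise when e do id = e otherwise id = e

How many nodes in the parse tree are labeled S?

[S [M when e do [M id = e] otherwise [M when e do [M id = e] otherwise [M id = e]]]]

1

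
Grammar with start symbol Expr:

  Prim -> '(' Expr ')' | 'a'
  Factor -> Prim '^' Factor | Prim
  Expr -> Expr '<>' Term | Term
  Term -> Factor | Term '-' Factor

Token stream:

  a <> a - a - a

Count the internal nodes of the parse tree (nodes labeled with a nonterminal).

[Expr [Expr [Term [Factor [Prim a]]]] <> [Term [Term [Term [Factor [Prim a]]] - [Factor [Prim a]]] - [Factor [Prim a]]]]

14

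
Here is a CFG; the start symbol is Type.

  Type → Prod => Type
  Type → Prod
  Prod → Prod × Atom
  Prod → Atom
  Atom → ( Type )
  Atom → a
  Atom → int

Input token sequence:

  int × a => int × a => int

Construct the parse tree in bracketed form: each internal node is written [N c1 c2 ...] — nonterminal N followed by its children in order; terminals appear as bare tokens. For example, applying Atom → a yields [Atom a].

Type
Prod => Type
Prod × Atom => Type
Atom × Atom => Type
int × Atom => Type
int × a => Type
int × a => Prod => Type
int × a => Prod × Atom => Type
int × a => Atom × Atom => Type
int × a => int × Atom => Type
int × a => int × a => Type
int × a => int × a => Prod
int × a => int × a => Atom
int × a => int × a => int

[Type [Prod [Prod [Atom int]] × [Atom a]] => [Type [Prod [Prod [Atom int]] × [Atom a]] => [Type [Prod [Atom int]]]]]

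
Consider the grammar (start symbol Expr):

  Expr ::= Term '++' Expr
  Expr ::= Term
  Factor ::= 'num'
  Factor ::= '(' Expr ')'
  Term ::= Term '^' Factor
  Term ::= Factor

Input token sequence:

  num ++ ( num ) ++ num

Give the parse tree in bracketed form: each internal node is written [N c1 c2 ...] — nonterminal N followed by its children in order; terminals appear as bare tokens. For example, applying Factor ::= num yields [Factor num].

Expr
Term ++ Expr
Factor ++ Expr
num ++ Expr
num ++ Term ++ Expr
num ++ Factor ++ Expr
num ++ ( Expr ) ++ Expr
num ++ ( Term ) ++ Expr
num ++ ( Factor ) ++ Expr
num ++ ( num ) ++ Expr
num ++ ( num ) ++ Term
num ++ ( num ) ++ Factor
num ++ ( num ) ++ num

[Expr [Term [Factor num]] ++ [Expr [Term [Factor ( [Expr [Term [Factor num]]] )]] ++ [Expr [Term [Factor num]]]]]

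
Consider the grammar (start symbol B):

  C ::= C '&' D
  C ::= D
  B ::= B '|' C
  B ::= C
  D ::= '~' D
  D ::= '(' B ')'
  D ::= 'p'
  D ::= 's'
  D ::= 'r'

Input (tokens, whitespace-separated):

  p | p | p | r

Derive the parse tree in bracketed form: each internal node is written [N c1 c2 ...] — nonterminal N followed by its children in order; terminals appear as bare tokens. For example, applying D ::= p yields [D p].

[B [B [B [B [C [D p]]] | [C [D p]]] | [C [D p]]] | [C [D r]]]

B
B | C
B | C | C
B | C | C | C
C | C | C | C
D | C | C | C
p | C | C | C
p | D | C | C
p | p | C | C
p | p | D | C
p | p | p | C
p | p | p | D
p | p | p | r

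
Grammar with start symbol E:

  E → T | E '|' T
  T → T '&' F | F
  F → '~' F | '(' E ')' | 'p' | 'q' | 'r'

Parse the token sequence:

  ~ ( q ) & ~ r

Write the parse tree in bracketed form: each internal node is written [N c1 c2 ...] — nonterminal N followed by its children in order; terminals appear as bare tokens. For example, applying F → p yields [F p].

[E [T [T [F ~ [F ( [E [T [F q]]] )]]] & [F ~ [F r]]]]

E
T
T & F
F & F
~ F & F
~ ( E ) & F
~ ( T ) & F
~ ( F ) & F
~ ( q ) & F
~ ( q ) & ~ F
~ ( q ) & ~ r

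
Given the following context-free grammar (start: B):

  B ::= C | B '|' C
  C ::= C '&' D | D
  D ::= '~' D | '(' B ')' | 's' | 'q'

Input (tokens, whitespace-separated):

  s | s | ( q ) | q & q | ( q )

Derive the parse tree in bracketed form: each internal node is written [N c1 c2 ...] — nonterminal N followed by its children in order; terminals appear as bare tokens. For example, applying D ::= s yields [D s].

B
B | C
B | C | C
B | C | C | C
B | C | C | C | C
C | C | C | C | C
D | C | C | C | C
s | C | C | C | C
s | D | C | C | C
s | s | C | C | C
s | s | D | C | C
s | s | ( B ) | C | C
s | s | ( C ) | C | C
s | s | ( D ) | C | C
s | s | ( q ) | C | C
s | s | ( q ) | C & D | C
s | s | ( q ) | D & D | C
s | s | ( q ) | q & D | C
s | s | ( q ) | q & q | C
s | s | ( q ) | q & q | D
s | s | ( q ) | q & q | ( B )
s | s | ( q ) | q & q | ( C )
s | s | ( q ) | q & q | ( D )
s | s | ( q ) | q & q | ( q )

[B [B [B [B [B [C [D s]]] | [C [D s]]] | [C [D ( [B [C [D q]]] )]]] | [C [C [D q]] & [D q]]] | [C [D ( [B [C [D q]]] )]]]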